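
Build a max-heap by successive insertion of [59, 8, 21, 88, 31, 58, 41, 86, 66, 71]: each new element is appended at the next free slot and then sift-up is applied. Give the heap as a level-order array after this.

Insert 59:
  append 59 at index 0 → [59] (no swap needed)
Insert 8:
  append 8 at index 1 → [59, 8] (no swap needed)
Insert 21:
  append 21 at index 2 → [59, 8, 21] (no swap needed)
Insert 88:
  append 88 at index 3 → [59, 8, 21, 88]
  88 > parent 8 at index 1, swap → [59, 88, 21, 8]
  88 > parent 59 at index 0, swap → [88, 59, 21, 8]
Insert 31:
  append 31 at index 4 → [88, 59, 21, 8, 31] (no swap needed)
Insert 58:
  append 58 at index 5 → [88, 59, 21, 8, 31, 58]
  58 > parent 21 at index 2, swap → [88, 59, 58, 8, 31, 21]
Insert 41:
  append 41 at index 6 → [88, 59, 58, 8, 31, 21, 41] (no swap needed)
Insert 86:
  append 86 at index 7 → [88, 59, 58, 8, 31, 21, 41, 86]
  86 > parent 8 at index 3, swap → [88, 59, 58, 86, 31, 21, 41, 8]
  86 > parent 59 at index 1, swap → [88, 86, 58, 59, 31, 21, 41, 8]
Insert 66:
  append 66 at index 8 → [88, 86, 58, 59, 31, 21, 41, 8, 66]
  66 > parent 59 at index 3, swap → [88, 86, 58, 66, 31, 21, 41, 8, 59]
Insert 71:
  append 71 at index 9 → [88, 86, 58, 66, 31, 21, 41, 8, 59, 71]
  71 > parent 31 at index 4, swap → [88, 86, 58, 66, 71, 21, 41, 8, 59, 31]

[88, 86, 58, 66, 71, 21, 41, 8, 59, 31]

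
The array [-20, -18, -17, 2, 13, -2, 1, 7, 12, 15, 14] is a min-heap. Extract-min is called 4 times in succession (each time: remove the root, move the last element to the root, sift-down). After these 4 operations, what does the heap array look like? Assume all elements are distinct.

extract-min #1 returns -20:
  remove root -20; move last element 14 to root → [14, -18, -17, 2, 13, -2, 1, 7, 12, 15]
  14 vs smaller child -18 at index 1, swap → [-18, 14, -17, 2, 13, -2, 1, 7, 12, 15]
  14 vs smaller child 2 at index 3, swap → [-18, 2, -17, 14, 13, -2, 1, 7, 12, 15]
  14 vs smaller child 7 at index 7, swap → [-18, 2, -17, 7, 13, -2, 1, 14, 12, 15]
extract-min #2 returns -18:
  remove root -18; move last element 15 to root → [15, 2, -17, 7, 13, -2, 1, 14, 12]
  15 vs smaller child -17 at index 2, swap → [-17, 2, 15, 7, 13, -2, 1, 14, 12]
  15 vs smaller child -2 at index 5, swap → [-17, 2, -2, 7, 13, 15, 1, 14, 12]
extract-min #3 returns -17:
  remove root -17; move last element 12 to root → [12, 2, -2, 7, 13, 15, 1, 14]
  12 vs smaller child -2 at index 2, swap → [-2, 2, 12, 7, 13, 15, 1, 14]
  12 vs smaller child 1 at index 6, swap → [-2, 2, 1, 7, 13, 15, 12, 14]
extract-min #4 returns -2:
  remove root -2; move last element 14 to root → [14, 2, 1, 7, 13, 15, 12]
  14 vs smaller child 1 at index 2, swap → [1, 2, 14, 7, 13, 15, 12]
  14 vs smaller child 12 at index 6, swap → [1, 2, 12, 7, 13, 15, 14]

[1, 2, 12, 7, 13, 15, 14]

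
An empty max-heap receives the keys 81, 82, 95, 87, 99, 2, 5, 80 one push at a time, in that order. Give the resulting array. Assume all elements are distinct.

[99, 95, 82, 81, 87, 2, 5, 80]

Insert 81:
  append 81 at index 0 → [81] (no swap needed)
Insert 82:
  append 82 at index 1 → [81, 82]
  82 > parent 81 at index 0, swap → [82, 81]
Insert 95:
  append 95 at index 2 → [82, 81, 95]
  95 > parent 82 at index 0, swap → [95, 81, 82]
Insert 87:
  append 87 at index 3 → [95, 81, 82, 87]
  87 > parent 81 at index 1, swap → [95, 87, 82, 81]
Insert 99:
  append 99 at index 4 → [95, 87, 82, 81, 99]
  99 > parent 87 at index 1, swap → [95, 99, 82, 81, 87]
  99 > parent 95 at index 0, swap → [99, 95, 82, 81, 87]
Insert 2:
  append 2 at index 5 → [99, 95, 82, 81, 87, 2] (no swap needed)
Insert 5:
  append 5 at index 6 → [99, 95, 82, 81, 87, 2, 5] (no swap needed)
Insert 80:
  append 80 at index 7 → [99, 95, 82, 81, 87, 2, 5, 80] (no swap needed)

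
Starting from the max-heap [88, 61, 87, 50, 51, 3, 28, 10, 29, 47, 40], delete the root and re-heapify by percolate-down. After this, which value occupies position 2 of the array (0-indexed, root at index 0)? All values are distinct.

40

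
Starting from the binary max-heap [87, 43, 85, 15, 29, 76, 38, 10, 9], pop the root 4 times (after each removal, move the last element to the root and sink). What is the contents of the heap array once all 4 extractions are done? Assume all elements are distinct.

[38, 29, 9, 15, 10]

extract-max #1 returns 87:
  remove root 87; move last element 9 to root → [9, 43, 85, 15, 29, 76, 38, 10]
  9 vs larger child 85 at index 2, swap → [85, 43, 9, 15, 29, 76, 38, 10]
  9 vs larger child 76 at index 5, swap → [85, 43, 76, 15, 29, 9, 38, 10]
extract-max #2 returns 85:
  remove root 85; move last element 10 to root → [10, 43, 76, 15, 29, 9, 38]
  10 vs larger child 76 at index 2, swap → [76, 43, 10, 15, 29, 9, 38]
  10 vs larger child 38 at index 6, swap → [76, 43, 38, 15, 29, 9, 10]
extract-max #3 returns 76:
  remove root 76; move last element 10 to root → [10, 43, 38, 15, 29, 9]
  10 vs larger child 43 at index 1, swap → [43, 10, 38, 15, 29, 9]
  10 vs larger child 29 at index 4, swap → [43, 29, 38, 15, 10, 9]
extract-max #4 returns 43:
  remove root 43; move last element 9 to root → [9, 29, 38, 15, 10]
  9 vs larger child 38 at index 2, swap → [38, 29, 9, 15, 10]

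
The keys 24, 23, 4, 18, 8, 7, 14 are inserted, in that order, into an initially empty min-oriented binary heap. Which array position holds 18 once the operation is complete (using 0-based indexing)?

Insert 24:
  append 24 at index 0 → [24] (no swap needed)
Insert 23:
  append 23 at index 1 → [24, 23]
  23 < parent 24 at index 0, swap → [23, 24]
Insert 4:
  append 4 at index 2 → [23, 24, 4]
  4 < parent 23 at index 0, swap → [4, 24, 23]
Insert 18:
  append 18 at index 3 → [4, 24, 23, 18]
  18 < parent 24 at index 1, swap → [4, 18, 23, 24]
Insert 8:
  append 8 at index 4 → [4, 18, 23, 24, 8]
  8 < parent 18 at index 1, swap → [4, 8, 23, 24, 18]
Insert 7:
  append 7 at index 5 → [4, 8, 23, 24, 18, 7]
  7 < parent 23 at index 2, swap → [4, 8, 7, 24, 18, 23]
Insert 14:
  append 14 at index 6 → [4, 8, 7, 24, 18, 23, 14] (no swap needed)
resulting array: [4, 8, 7, 24, 18, 23, 14]

4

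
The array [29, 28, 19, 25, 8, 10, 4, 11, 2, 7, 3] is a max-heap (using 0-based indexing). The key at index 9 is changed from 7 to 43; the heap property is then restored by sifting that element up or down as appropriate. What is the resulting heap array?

set index 9 from 7 to 43 → [29, 28, 19, 25, 8, 10, 4, 11, 2, 43, 3]
43 > parent 8 at index 4, swap → [29, 28, 19, 25, 43, 10, 4, 11, 2, 8, 3]
43 > parent 28 at index 1, swap → [29, 43, 19, 25, 28, 10, 4, 11, 2, 8, 3]
43 > parent 29 at index 0, swap → [43, 29, 19, 25, 28, 10, 4, 11, 2, 8, 3]

[43, 29, 19, 25, 28, 10, 4, 11, 2, 8, 3]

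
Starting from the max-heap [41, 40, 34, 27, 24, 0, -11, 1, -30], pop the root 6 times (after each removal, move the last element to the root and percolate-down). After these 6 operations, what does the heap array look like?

[0, -11, -30]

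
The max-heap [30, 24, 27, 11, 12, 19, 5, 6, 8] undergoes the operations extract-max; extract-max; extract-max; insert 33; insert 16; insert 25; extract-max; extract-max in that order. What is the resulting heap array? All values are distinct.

[19, 16, 11, 12, 6, 5, 8]

extract-max → returns 30:
  remove root 30; move last element 8 to root → [8, 24, 27, 11, 12, 19, 5, 6]
  8 vs larger child 27 at index 2, swap → [27, 24, 8, 11, 12, 19, 5, 6]
  8 vs larger child 19 at index 5, swap → [27, 24, 19, 11, 12, 8, 5, 6]
extract-max → returns 27:
  remove root 27; move last element 6 to root → [6, 24, 19, 11, 12, 8, 5]
  6 vs larger child 24 at index 1, swap → [24, 6, 19, 11, 12, 8, 5]
  6 vs larger child 12 at index 4, swap → [24, 12, 19, 11, 6, 8, 5]
extract-max → returns 24:
  remove root 24; move last element 5 to root → [5, 12, 19, 11, 6, 8]
  5 vs larger child 19 at index 2, swap → [19, 12, 5, 11, 6, 8]
  5 vs only child 8 at index 5, swap → [19, 12, 8, 11, 6, 5]
insert 33:
  append 33 at index 6 → [19, 12, 8, 11, 6, 5, 33]
  33 > parent 8 at index 2, swap → [19, 12, 33, 11, 6, 5, 8]
  33 > parent 19 at index 0, swap → [33, 12, 19, 11, 6, 5, 8]
insert 16:
  append 16 at index 7 → [33, 12, 19, 11, 6, 5, 8, 16]
  16 > parent 11 at index 3, swap → [33, 12, 19, 16, 6, 5, 8, 11]
  16 > parent 12 at index 1, swap → [33, 16, 19, 12, 6, 5, 8, 11]
insert 25:
  append 25 at index 8 → [33, 16, 19, 12, 6, 5, 8, 11, 25]
  25 > parent 12 at index 3, swap → [33, 16, 19, 25, 6, 5, 8, 11, 12]
  25 > parent 16 at index 1, swap → [33, 25, 19, 16, 6, 5, 8, 11, 12]
extract-max → returns 33:
  remove root 33; move last element 12 to root → [12, 25, 19, 16, 6, 5, 8, 11]
  12 vs larger child 25 at index 1, swap → [25, 12, 19, 16, 6, 5, 8, 11]
  12 vs larger child 16 at index 3, swap → [25, 16, 19, 12, 6, 5, 8, 11]
extract-max → returns 25:
  remove root 25; move last element 11 to root → [11, 16, 19, 12, 6, 5, 8]
  11 vs larger child 19 at index 2, swap → [19, 16, 11, 12, 6, 5, 8]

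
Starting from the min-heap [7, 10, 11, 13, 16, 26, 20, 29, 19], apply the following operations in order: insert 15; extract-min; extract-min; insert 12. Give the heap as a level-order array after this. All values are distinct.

insert 15:
  append 15 at index 9 → [7, 10, 11, 13, 16, 26, 20, 29, 19, 15]
  15 < parent 16 at index 4, swap → [7, 10, 11, 13, 15, 26, 20, 29, 19, 16]
extract-min → returns 7:
  remove root 7; move last element 16 to root → [16, 10, 11, 13, 15, 26, 20, 29, 19]
  16 vs smaller child 10 at index 1, swap → [10, 16, 11, 13, 15, 26, 20, 29, 19]
  16 vs smaller child 13 at index 3, swap → [10, 13, 11, 16, 15, 26, 20, 29, 19]
extract-min → returns 10:
  remove root 10; move last element 19 to root → [19, 13, 11, 16, 15, 26, 20, 29]
  19 vs smaller child 11 at index 2, swap → [11, 13, 19, 16, 15, 26, 20, 29]
insert 12:
  append 12 at index 8 → [11, 13, 19, 16, 15, 26, 20, 29, 12]
  12 < parent 16 at index 3, swap → [11, 13, 19, 12, 15, 26, 20, 29, 16]
  12 < parent 13 at index 1, swap → [11, 12, 19, 13, 15, 26, 20, 29, 16]

[11, 12, 19, 13, 15, 26, 20, 29, 16]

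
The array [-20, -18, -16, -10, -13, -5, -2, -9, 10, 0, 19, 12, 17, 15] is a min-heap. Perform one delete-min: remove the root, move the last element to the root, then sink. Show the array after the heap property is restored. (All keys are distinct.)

[-18, -13, -16, -10, 0, -5, -2, -9, 10, 15, 19, 12, 17]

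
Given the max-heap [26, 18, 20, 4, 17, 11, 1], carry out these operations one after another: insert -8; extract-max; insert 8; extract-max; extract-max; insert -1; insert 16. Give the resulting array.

insert -8:
  append -8 at index 7 → [26, 18, 20, 4, 17, 11, 1, -8] (no swap needed)
extract-max → returns 26:
  remove root 26; move last element -8 to root → [-8, 18, 20, 4, 17, 11, 1]
  -8 vs larger child 20 at index 2, swap → [20, 18, -8, 4, 17, 11, 1]
  -8 vs larger child 11 at index 5, swap → [20, 18, 11, 4, 17, -8, 1]
insert 8:
  append 8 at index 7 → [20, 18, 11, 4, 17, -8, 1, 8]
  8 > parent 4 at index 3, swap → [20, 18, 11, 8, 17, -8, 1, 4]
extract-max → returns 20:
  remove root 20; move last element 4 to root → [4, 18, 11, 8, 17, -8, 1]
  4 vs larger child 18 at index 1, swap → [18, 4, 11, 8, 17, -8, 1]
  4 vs larger child 17 at index 4, swap → [18, 17, 11, 8, 4, -8, 1]
extract-max → returns 18:
  remove root 18; move last element 1 to root → [1, 17, 11, 8, 4, -8]
  1 vs larger child 17 at index 1, swap → [17, 1, 11, 8, 4, -8]
  1 vs larger child 8 at index 3, swap → [17, 8, 11, 1, 4, -8]
insert -1:
  append -1 at index 6 → [17, 8, 11, 1, 4, -8, -1] (no swap needed)
insert 16:
  append 16 at index 7 → [17, 8, 11, 1, 4, -8, -1, 16]
  16 > parent 1 at index 3, swap → [17, 8, 11, 16, 4, -8, -1, 1]
  16 > parent 8 at index 1, swap → [17, 16, 11, 8, 4, -8, -1, 1]

[17, 16, 11, 8, 4, -8, -1, 1]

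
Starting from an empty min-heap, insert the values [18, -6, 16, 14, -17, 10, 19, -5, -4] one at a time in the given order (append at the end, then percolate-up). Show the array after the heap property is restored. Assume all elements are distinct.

[-17, -6, 10, -5, 14, 16, 19, 18, -4]

Insert 18:
  append 18 at index 0 → [18] (no swap needed)
Insert -6:
  append -6 at index 1 → [18, -6]
  -6 < parent 18 at index 0, swap → [-6, 18]
Insert 16:
  append 16 at index 2 → [-6, 18, 16] (no swap needed)
Insert 14:
  append 14 at index 3 → [-6, 18, 16, 14]
  14 < parent 18 at index 1, swap → [-6, 14, 16, 18]
Insert -17:
  append -17 at index 4 → [-6, 14, 16, 18, -17]
  -17 < parent 14 at index 1, swap → [-6, -17, 16, 18, 14]
  -17 < parent -6 at index 0, swap → [-17, -6, 16, 18, 14]
Insert 10:
  append 10 at index 5 → [-17, -6, 16, 18, 14, 10]
  10 < parent 16 at index 2, swap → [-17, -6, 10, 18, 14, 16]
Insert 19:
  append 19 at index 6 → [-17, -6, 10, 18, 14, 16, 19] (no swap needed)
Insert -5:
  append -5 at index 7 → [-17, -6, 10, 18, 14, 16, 19, -5]
  -5 < parent 18 at index 3, swap → [-17, -6, 10, -5, 14, 16, 19, 18]
Insert -4:
  append -4 at index 8 → [-17, -6, 10, -5, 14, 16, 19, 18, -4] (no swap needed)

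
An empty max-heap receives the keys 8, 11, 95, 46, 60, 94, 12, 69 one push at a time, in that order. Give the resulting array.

Insert 8:
  append 8 at index 0 → [8] (no swap needed)
Insert 11:
  append 11 at index 1 → [8, 11]
  11 > parent 8 at index 0, swap → [11, 8]
Insert 95:
  append 95 at index 2 → [11, 8, 95]
  95 > parent 11 at index 0, swap → [95, 8, 11]
Insert 46:
  append 46 at index 3 → [95, 8, 11, 46]
  46 > parent 8 at index 1, swap → [95, 46, 11, 8]
Insert 60:
  append 60 at index 4 → [95, 46, 11, 8, 60]
  60 > parent 46 at index 1, swap → [95, 60, 11, 8, 46]
Insert 94:
  append 94 at index 5 → [95, 60, 11, 8, 46, 94]
  94 > parent 11 at index 2, swap → [95, 60, 94, 8, 46, 11]
Insert 12:
  append 12 at index 6 → [95, 60, 94, 8, 46, 11, 12] (no swap needed)
Insert 69:
  append 69 at index 7 → [95, 60, 94, 8, 46, 11, 12, 69]
  69 > parent 8 at index 3, swap → [95, 60, 94, 69, 46, 11, 12, 8]
  69 > parent 60 at index 1, swap → [95, 69, 94, 60, 46, 11, 12, 8]

[95, 69, 94, 60, 46, 11, 12, 8]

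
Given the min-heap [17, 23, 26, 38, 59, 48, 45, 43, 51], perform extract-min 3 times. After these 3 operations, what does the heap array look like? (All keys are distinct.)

extract-min #1 returns 17:
  remove root 17; move last element 51 to root → [51, 23, 26, 38, 59, 48, 45, 43]
  51 vs smaller child 23 at index 1, swap → [23, 51, 26, 38, 59, 48, 45, 43]
  51 vs smaller child 38 at index 3, swap → [23, 38, 26, 51, 59, 48, 45, 43]
  51 vs only child 43 at index 7, swap → [23, 38, 26, 43, 59, 48, 45, 51]
extract-min #2 returns 23:
  remove root 23; move last element 51 to root → [51, 38, 26, 43, 59, 48, 45]
  51 vs smaller child 26 at index 2, swap → [26, 38, 51, 43, 59, 48, 45]
  51 vs smaller child 45 at index 6, swap → [26, 38, 45, 43, 59, 48, 51]
extract-min #3 returns 26:
  remove root 26; move last element 51 to root → [51, 38, 45, 43, 59, 48]
  51 vs smaller child 38 at index 1, swap → [38, 51, 45, 43, 59, 48]
  51 vs smaller child 43 at index 3, swap → [38, 43, 45, 51, 59, 48]

[38, 43, 45, 51, 59, 48]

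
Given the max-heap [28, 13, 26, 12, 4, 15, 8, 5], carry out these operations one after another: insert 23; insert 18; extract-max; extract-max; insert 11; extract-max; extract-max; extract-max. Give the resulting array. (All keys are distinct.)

insert 23:
  append 23 at index 8 → [28, 13, 26, 12, 4, 15, 8, 5, 23]
  23 > parent 12 at index 3, swap → [28, 13, 26, 23, 4, 15, 8, 5, 12]
  23 > parent 13 at index 1, swap → [28, 23, 26, 13, 4, 15, 8, 5, 12]
insert 18:
  append 18 at index 9 → [28, 23, 26, 13, 4, 15, 8, 5, 12, 18]
  18 > parent 4 at index 4, swap → [28, 23, 26, 13, 18, 15, 8, 5, 12, 4]
extract-max → returns 28:
  remove root 28; move last element 4 to root → [4, 23, 26, 13, 18, 15, 8, 5, 12]
  4 vs larger child 26 at index 2, swap → [26, 23, 4, 13, 18, 15, 8, 5, 12]
  4 vs larger child 15 at index 5, swap → [26, 23, 15, 13, 18, 4, 8, 5, 12]
extract-max → returns 26:
  remove root 26; move last element 12 to root → [12, 23, 15, 13, 18, 4, 8, 5]
  12 vs larger child 23 at index 1, swap → [23, 12, 15, 13, 18, 4, 8, 5]
  12 vs larger child 18 at index 4, swap → [23, 18, 15, 13, 12, 4, 8, 5]
insert 11:
  append 11 at index 8 → [23, 18, 15, 13, 12, 4, 8, 5, 11] (no swap needed)
extract-max → returns 23:
  remove root 23; move last element 11 to root → [11, 18, 15, 13, 12, 4, 8, 5]
  11 vs larger child 18 at index 1, swap → [18, 11, 15, 13, 12, 4, 8, 5]
  11 vs larger child 13 at index 3, swap → [18, 13, 15, 11, 12, 4, 8, 5]
extract-max → returns 18:
  remove root 18; move last element 5 to root → [5, 13, 15, 11, 12, 4, 8]
  5 vs larger child 15 at index 2, swap → [15, 13, 5, 11, 12, 4, 8]
  5 vs larger child 8 at index 6, swap → [15, 13, 8, 11, 12, 4, 5]
extract-max → returns 15:
  remove root 15; move last element 5 to root → [5, 13, 8, 11, 12, 4]
  5 vs larger child 13 at index 1, swap → [13, 5, 8, 11, 12, 4]
  5 vs larger child 12 at index 4, swap → [13, 12, 8, 11, 5, 4]

[13, 12, 8, 11, 5, 4]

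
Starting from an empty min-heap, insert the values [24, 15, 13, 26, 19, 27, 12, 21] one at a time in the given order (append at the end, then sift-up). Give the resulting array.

[12, 19, 13, 21, 24, 27, 15, 26]

Insert 24:
  append 24 at index 0 → [24] (no swap needed)
Insert 15:
  append 15 at index 1 → [24, 15]
  15 < parent 24 at index 0, swap → [15, 24]
Insert 13:
  append 13 at index 2 → [15, 24, 13]
  13 < parent 15 at index 0, swap → [13, 24, 15]
Insert 26:
  append 26 at index 3 → [13, 24, 15, 26] (no swap needed)
Insert 19:
  append 19 at index 4 → [13, 24, 15, 26, 19]
  19 < parent 24 at index 1, swap → [13, 19, 15, 26, 24]
Insert 27:
  append 27 at index 5 → [13, 19, 15, 26, 24, 27] (no swap needed)
Insert 12:
  append 12 at index 6 → [13, 19, 15, 26, 24, 27, 12]
  12 < parent 15 at index 2, swap → [13, 19, 12, 26, 24, 27, 15]
  12 < parent 13 at index 0, swap → [12, 19, 13, 26, 24, 27, 15]
Insert 21:
  append 21 at index 7 → [12, 19, 13, 26, 24, 27, 15, 21]
  21 < parent 26 at index 3, swap → [12, 19, 13, 21, 24, 27, 15, 26]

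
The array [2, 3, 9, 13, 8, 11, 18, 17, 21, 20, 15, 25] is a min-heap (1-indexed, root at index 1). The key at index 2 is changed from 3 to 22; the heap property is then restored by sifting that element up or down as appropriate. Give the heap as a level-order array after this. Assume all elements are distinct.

set index 2 from 3 to 22 → [2, 22, 9, 13, 8, 11, 18, 17, 21, 20, 15, 25]
22 vs smaller child 8 at index 5, swap → [2, 8, 9, 13, 22, 11, 18, 17, 21, 20, 15, 25]
22 vs smaller child 15 at index 11, swap → [2, 8, 9, 13, 15, 11, 18, 17, 21, 20, 22, 25]

[2, 8, 9, 13, 15, 11, 18, 17, 21, 20, 22, 25]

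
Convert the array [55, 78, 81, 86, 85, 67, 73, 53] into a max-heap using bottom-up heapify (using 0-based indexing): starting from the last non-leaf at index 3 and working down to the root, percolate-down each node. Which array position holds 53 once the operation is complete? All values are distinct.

sift down from index 3: already satisfies heap property
sift down from index 2: already satisfies heap property
sift down from index 1:
  78 vs larger child 86 at index 3, swap → [55, 86, 81, 78, 85, 67, 73, 53]
sift down from index 0:
  55 vs larger child 86 at index 1, swap → [86, 55, 81, 78, 85, 67, 73, 53]
  55 vs larger child 85 at index 4, swap → [86, 85, 81, 78, 55, 67, 73, 53]
resulting array: [86, 85, 81, 78, 55, 67, 73, 53]

7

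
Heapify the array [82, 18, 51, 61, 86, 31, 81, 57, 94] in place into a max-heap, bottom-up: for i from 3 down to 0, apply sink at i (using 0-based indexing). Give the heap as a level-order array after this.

[94, 86, 81, 61, 82, 31, 51, 57, 18]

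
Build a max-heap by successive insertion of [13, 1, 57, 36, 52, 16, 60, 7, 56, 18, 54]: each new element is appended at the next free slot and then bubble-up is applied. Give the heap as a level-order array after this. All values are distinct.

[60, 56, 57, 52, 54, 13, 16, 1, 7, 18, 36]

Insert 13:
  append 13 at index 0 → [13] (no swap needed)
Insert 1:
  append 1 at index 1 → [13, 1] (no swap needed)
Insert 57:
  append 57 at index 2 → [13, 1, 57]
  57 > parent 13 at index 0, swap → [57, 1, 13]
Insert 36:
  append 36 at index 3 → [57, 1, 13, 36]
  36 > parent 1 at index 1, swap → [57, 36, 13, 1]
Insert 52:
  append 52 at index 4 → [57, 36, 13, 1, 52]
  52 > parent 36 at index 1, swap → [57, 52, 13, 1, 36]
Insert 16:
  append 16 at index 5 → [57, 52, 13, 1, 36, 16]
  16 > parent 13 at index 2, swap → [57, 52, 16, 1, 36, 13]
Insert 60:
  append 60 at index 6 → [57, 52, 16, 1, 36, 13, 60]
  60 > parent 16 at index 2, swap → [57, 52, 60, 1, 36, 13, 16]
  60 > parent 57 at index 0, swap → [60, 52, 57, 1, 36, 13, 16]
Insert 7:
  append 7 at index 7 → [60, 52, 57, 1, 36, 13, 16, 7]
  7 > parent 1 at index 3, swap → [60, 52, 57, 7, 36, 13, 16, 1]
Insert 56:
  append 56 at index 8 → [60, 52, 57, 7, 36, 13, 16, 1, 56]
  56 > parent 7 at index 3, swap → [60, 52, 57, 56, 36, 13, 16, 1, 7]
  56 > parent 52 at index 1, swap → [60, 56, 57, 52, 36, 13, 16, 1, 7]
Insert 18:
  append 18 at index 9 → [60, 56, 57, 52, 36, 13, 16, 1, 7, 18] (no swap needed)
Insert 54:
  append 54 at index 10 → [60, 56, 57, 52, 36, 13, 16, 1, 7, 18, 54]
  54 > parent 36 at index 4, swap → [60, 56, 57, 52, 54, 13, 16, 1, 7, 18, 36]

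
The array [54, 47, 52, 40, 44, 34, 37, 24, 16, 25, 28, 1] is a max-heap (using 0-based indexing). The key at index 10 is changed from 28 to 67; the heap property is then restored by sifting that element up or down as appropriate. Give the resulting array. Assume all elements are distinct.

set index 10 from 28 to 67 → [54, 47, 52, 40, 44, 34, 37, 24, 16, 25, 67, 1]
67 > parent 44 at index 4, swap → [54, 47, 52, 40, 67, 34, 37, 24, 16, 25, 44, 1]
67 > parent 47 at index 1, swap → [54, 67, 52, 40, 47, 34, 37, 24, 16, 25, 44, 1]
67 > parent 54 at index 0, swap → [67, 54, 52, 40, 47, 34, 37, 24, 16, 25, 44, 1]

[67, 54, 52, 40, 47, 34, 37, 24, 16, 25, 44, 1]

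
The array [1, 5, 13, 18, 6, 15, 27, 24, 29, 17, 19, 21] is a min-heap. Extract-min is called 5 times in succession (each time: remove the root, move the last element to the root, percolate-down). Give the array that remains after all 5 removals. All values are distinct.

extract-min #1 returns 1:
  remove root 1; move last element 21 to root → [21, 5, 13, 18, 6, 15, 27, 24, 29, 17, 19]
  21 vs smaller child 5 at index 1, swap → [5, 21, 13, 18, 6, 15, 27, 24, 29, 17, 19]
  21 vs smaller child 6 at index 4, swap → [5, 6, 13, 18, 21, 15, 27, 24, 29, 17, 19]
  21 vs smaller child 17 at index 9, swap → [5, 6, 13, 18, 17, 15, 27, 24, 29, 21, 19]
extract-min #2 returns 5:
  remove root 5; move last element 19 to root → [19, 6, 13, 18, 17, 15, 27, 24, 29, 21]
  19 vs smaller child 6 at index 1, swap → [6, 19, 13, 18, 17, 15, 27, 24, 29, 21]
  19 vs smaller child 17 at index 4, swap → [6, 17, 13, 18, 19, 15, 27, 24, 29, 21]
extract-min #3 returns 6:
  remove root 6; move last element 21 to root → [21, 17, 13, 18, 19, 15, 27, 24, 29]
  21 vs smaller child 13 at index 2, swap → [13, 17, 21, 18, 19, 15, 27, 24, 29]
  21 vs smaller child 15 at index 5, swap → [13, 17, 15, 18, 19, 21, 27, 24, 29]
extract-min #4 returns 13:
  remove root 13; move last element 29 to root → [29, 17, 15, 18, 19, 21, 27, 24]
  29 vs smaller child 15 at index 2, swap → [15, 17, 29, 18, 19, 21, 27, 24]
  29 vs smaller child 21 at index 5, swap → [15, 17, 21, 18, 19, 29, 27, 24]
extract-min #5 returns 15:
  remove root 15; move last element 24 to root → [24, 17, 21, 18, 19, 29, 27]
  24 vs smaller child 17 at index 1, swap → [17, 24, 21, 18, 19, 29, 27]
  24 vs smaller child 18 at index 3, swap → [17, 18, 21, 24, 19, 29, 27]

[17, 18, 21, 24, 19, 29, 27]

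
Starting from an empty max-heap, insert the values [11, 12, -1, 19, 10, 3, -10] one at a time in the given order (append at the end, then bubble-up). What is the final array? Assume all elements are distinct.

[19, 12, 3, 11, 10, -1, -10]

Insert 11:
  append 11 at index 0 → [11] (no swap needed)
Insert 12:
  append 12 at index 1 → [11, 12]
  12 > parent 11 at index 0, swap → [12, 11]
Insert -1:
  append -1 at index 2 → [12, 11, -1] (no swap needed)
Insert 19:
  append 19 at index 3 → [12, 11, -1, 19]
  19 > parent 11 at index 1, swap → [12, 19, -1, 11]
  19 > parent 12 at index 0, swap → [19, 12, -1, 11]
Insert 10:
  append 10 at index 4 → [19, 12, -1, 11, 10] (no swap needed)
Insert 3:
  append 3 at index 5 → [19, 12, -1, 11, 10, 3]
  3 > parent -1 at index 2, swap → [19, 12, 3, 11, 10, -1]
Insert -10:
  append -10 at index 6 → [19, 12, 3, 11, 10, -1, -10] (no swap needed)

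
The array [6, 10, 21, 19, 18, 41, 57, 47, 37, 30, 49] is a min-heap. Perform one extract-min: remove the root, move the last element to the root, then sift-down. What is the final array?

[10, 18, 21, 19, 30, 41, 57, 47, 37, 49]

remove root 6; move last element 49 to root → [49, 10, 21, 19, 18, 41, 57, 47, 37, 30]
49 vs smaller child 10 at index 1, swap → [10, 49, 21, 19, 18, 41, 57, 47, 37, 30]
49 vs smaller child 18 at index 4, swap → [10, 18, 21, 19, 49, 41, 57, 47, 37, 30]
49 vs only child 30 at index 9, swap → [10, 18, 21, 19, 30, 41, 57, 47, 37, 49]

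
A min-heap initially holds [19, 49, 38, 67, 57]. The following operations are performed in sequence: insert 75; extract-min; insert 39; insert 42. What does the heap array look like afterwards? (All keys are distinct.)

[38, 49, 39, 67, 57, 75, 42]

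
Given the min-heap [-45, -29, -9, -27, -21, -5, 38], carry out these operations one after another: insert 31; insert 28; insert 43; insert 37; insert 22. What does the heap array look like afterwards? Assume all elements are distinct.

[-45, -29, -9, -27, -21, -5, 38, 31, 28, 43, 37, 22]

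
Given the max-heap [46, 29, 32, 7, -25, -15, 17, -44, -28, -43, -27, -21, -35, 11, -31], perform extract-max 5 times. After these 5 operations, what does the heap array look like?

[7, -25, -15, -28, -27, -21, -35, -44, -31, -43]

extract-max #1 returns 46:
  remove root 46; move last element -31 to root → [-31, 29, 32, 7, -25, -15, 17, -44, -28, -43, -27, -21, -35, 11]
  -31 vs larger child 32 at index 2, swap → [32, 29, -31, 7, -25, -15, 17, -44, -28, -43, -27, -21, -35, 11]
  -31 vs larger child 17 at index 6, swap → [32, 29, 17, 7, -25, -15, -31, -44, -28, -43, -27, -21, -35, 11]
  -31 vs only child 11 at index 13, swap → [32, 29, 17, 7, -25, -15, 11, -44, -28, -43, -27, -21, -35, -31]
extract-max #2 returns 32:
  remove root 32; move last element -31 to root → [-31, 29, 17, 7, -25, -15, 11, -44, -28, -43, -27, -21, -35]
  -31 vs larger child 29 at index 1, swap → [29, -31, 17, 7, -25, -15, 11, -44, -28, -43, -27, -21, -35]
  -31 vs larger child 7 at index 3, swap → [29, 7, 17, -31, -25, -15, 11, -44, -28, -43, -27, -21, -35]
  -31 vs larger child -28 at index 8, swap → [29, 7, 17, -28, -25, -15, 11, -44, -31, -43, -27, -21, -35]
extract-max #3 returns 29:
  remove root 29; move last element -35 to root → [-35, 7, 17, -28, -25, -15, 11, -44, -31, -43, -27, -21]
  -35 vs larger child 17 at index 2, swap → [17, 7, -35, -28, -25, -15, 11, -44, -31, -43, -27, -21]
  -35 vs larger child 11 at index 6, swap → [17, 7, 11, -28, -25, -15, -35, -44, -31, -43, -27, -21]
extract-max #4 returns 17:
  remove root 17; move last element -21 to root → [-21, 7, 11, -28, -25, -15, -35, -44, -31, -43, -27]
  -21 vs larger child 11 at index 2, swap → [11, 7, -21, -28, -25, -15, -35, -44, -31, -43, -27]
  -21 vs larger child -15 at index 5, swap → [11, 7, -15, -28, -25, -21, -35, -44, -31, -43, -27]
extract-max #5 returns 11:
  remove root 11; move last element -27 to root → [-27, 7, -15, -28, -25, -21, -35, -44, -31, -43]
  -27 vs larger child 7 at index 1, swap → [7, -27, -15, -28, -25, -21, -35, -44, -31, -43]
  -27 vs larger child -25 at index 4, swap → [7, -25, -15, -28, -27, -21, -35, -44, -31, -43]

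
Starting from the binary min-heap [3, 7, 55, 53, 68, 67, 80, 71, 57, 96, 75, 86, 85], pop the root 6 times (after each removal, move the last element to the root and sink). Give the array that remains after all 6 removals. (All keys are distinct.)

extract-min #1 returns 3:
  remove root 3; move last element 85 to root → [85, 7, 55, 53, 68, 67, 80, 71, 57, 96, 75, 86]
  85 vs smaller child 7 at index 1, swap → [7, 85, 55, 53, 68, 67, 80, 71, 57, 96, 75, 86]
  85 vs smaller child 53 at index 3, swap → [7, 53, 55, 85, 68, 67, 80, 71, 57, 96, 75, 86]
  85 vs smaller child 57 at index 8, swap → [7, 53, 55, 57, 68, 67, 80, 71, 85, 96, 75, 86]
extract-min #2 returns 7:
  remove root 7; move last element 86 to root → [86, 53, 55, 57, 68, 67, 80, 71, 85, 96, 75]
  86 vs smaller child 53 at index 1, swap → [53, 86, 55, 57, 68, 67, 80, 71, 85, 96, 75]
  86 vs smaller child 57 at index 3, swap → [53, 57, 55, 86, 68, 67, 80, 71, 85, 96, 75]
  86 vs smaller child 71 at index 7, swap → [53, 57, 55, 71, 68, 67, 80, 86, 85, 96, 75]
extract-min #3 returns 53:
  remove root 53; move last element 75 to root → [75, 57, 55, 71, 68, 67, 80, 86, 85, 96]
  75 vs smaller child 55 at index 2, swap → [55, 57, 75, 71, 68, 67, 80, 86, 85, 96]
  75 vs smaller child 67 at index 5, swap → [55, 57, 67, 71, 68, 75, 80, 86, 85, 96]
extract-min #4 returns 55:
  remove root 55; move last element 96 to root → [96, 57, 67, 71, 68, 75, 80, 86, 85]
  96 vs smaller child 57 at index 1, swap → [57, 96, 67, 71, 68, 75, 80, 86, 85]
  96 vs smaller child 68 at index 4, swap → [57, 68, 67, 71, 96, 75, 80, 86, 85]
extract-min #5 returns 57:
  remove root 57; move last element 85 to root → [85, 68, 67, 71, 96, 75, 80, 86]
  85 vs smaller child 67 at index 2, swap → [67, 68, 85, 71, 96, 75, 80, 86]
  85 vs smaller child 75 at index 5, swap → [67, 68, 75, 71, 96, 85, 80, 86]
extract-min #6 returns 67:
  remove root 67; move last element 86 to root → [86, 68, 75, 71, 96, 85, 80]
  86 vs smaller child 68 at index 1, swap → [68, 86, 75, 71, 96, 85, 80]
  86 vs smaller child 71 at index 3, swap → [68, 71, 75, 86, 96, 85, 80]

[68, 71, 75, 86, 96, 85, 80]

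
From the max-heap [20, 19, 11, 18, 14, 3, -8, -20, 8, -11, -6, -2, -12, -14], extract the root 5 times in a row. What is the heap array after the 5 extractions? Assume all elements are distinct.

[8, -2, 3, -11, -6, -12, -8, -20, -14]

extract-max #1 returns 20:
  remove root 20; move last element -14 to root → [-14, 19, 11, 18, 14, 3, -8, -20, 8, -11, -6, -2, -12]
  -14 vs larger child 19 at index 1, swap → [19, -14, 11, 18, 14, 3, -8, -20, 8, -11, -6, -2, -12]
  -14 vs larger child 18 at index 3, swap → [19, 18, 11, -14, 14, 3, -8, -20, 8, -11, -6, -2, -12]
  -14 vs larger child 8 at index 8, swap → [19, 18, 11, 8, 14, 3, -8, -20, -14, -11, -6, -2, -12]
extract-max #2 returns 19:
  remove root 19; move last element -12 to root → [-12, 18, 11, 8, 14, 3, -8, -20, -14, -11, -6, -2]
  -12 vs larger child 18 at index 1, swap → [18, -12, 11, 8, 14, 3, -8, -20, -14, -11, -6, -2]
  -12 vs larger child 14 at index 4, swap → [18, 14, 11, 8, -12, 3, -8, -20, -14, -11, -6, -2]
  -12 vs larger child -6 at index 10, swap → [18, 14, 11, 8, -6, 3, -8, -20, -14, -11, -12, -2]
extract-max #3 returns 18:
  remove root 18; move last element -2 to root → [-2, 14, 11, 8, -6, 3, -8, -20, -14, -11, -12]
  -2 vs larger child 14 at index 1, swap → [14, -2, 11, 8, -6, 3, -8, -20, -14, -11, -12]
  -2 vs larger child 8 at index 3, swap → [14, 8, 11, -2, -6, 3, -8, -20, -14, -11, -12]
extract-max #4 returns 14:
  remove root 14; move last element -12 to root → [-12, 8, 11, -2, -6, 3, -8, -20, -14, -11]
  -12 vs larger child 11 at index 2, swap → [11, 8, -12, -2, -6, 3, -8, -20, -14, -11]
  -12 vs larger child 3 at index 5, swap → [11, 8, 3, -2, -6, -12, -8, -20, -14, -11]
extract-max #5 returns 11:
  remove root 11; move last element -11 to root → [-11, 8, 3, -2, -6, -12, -8, -20, -14]
  -11 vs larger child 8 at index 1, swap → [8, -11, 3, -2, -6, -12, -8, -20, -14]
  -11 vs larger child -2 at index 3, swap → [8, -2, 3, -11, -6, -12, -8, -20, -14]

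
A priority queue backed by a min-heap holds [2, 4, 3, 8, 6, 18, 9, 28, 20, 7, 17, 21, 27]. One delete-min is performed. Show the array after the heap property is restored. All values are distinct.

remove root 2; move last element 27 to root → [27, 4, 3, 8, 6, 18, 9, 28, 20, 7, 17, 21]
27 vs smaller child 3 at index 2, swap → [3, 4, 27, 8, 6, 18, 9, 28, 20, 7, 17, 21]
27 vs smaller child 9 at index 6, swap → [3, 4, 9, 8, 6, 18, 27, 28, 20, 7, 17, 21]

[3, 4, 9, 8, 6, 18, 27, 28, 20, 7, 17, 21]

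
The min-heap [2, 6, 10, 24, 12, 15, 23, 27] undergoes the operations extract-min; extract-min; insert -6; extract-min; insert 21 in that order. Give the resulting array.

[10, 12, 15, 24, 27, 23, 21]

extract-min → returns 2:
  remove root 2; move last element 27 to root → [27, 6, 10, 24, 12, 15, 23]
  27 vs smaller child 6 at index 1, swap → [6, 27, 10, 24, 12, 15, 23]
  27 vs smaller child 12 at index 4, swap → [6, 12, 10, 24, 27, 15, 23]
extract-min → returns 6:
  remove root 6; move last element 23 to root → [23, 12, 10, 24, 27, 15]
  23 vs smaller child 10 at index 2, swap → [10, 12, 23, 24, 27, 15]
  23 vs only child 15 at index 5, swap → [10, 12, 15, 24, 27, 23]
insert -6:
  append -6 at index 6 → [10, 12, 15, 24, 27, 23, -6]
  -6 < parent 15 at index 2, swap → [10, 12, -6, 24, 27, 23, 15]
  -6 < parent 10 at index 0, swap → [-6, 12, 10, 24, 27, 23, 15]
extract-min → returns -6:
  remove root -6; move last element 15 to root → [15, 12, 10, 24, 27, 23]
  15 vs smaller child 10 at index 2, swap → [10, 12, 15, 24, 27, 23]
insert 21:
  append 21 at index 6 → [10, 12, 15, 24, 27, 23, 21] (no swap needed)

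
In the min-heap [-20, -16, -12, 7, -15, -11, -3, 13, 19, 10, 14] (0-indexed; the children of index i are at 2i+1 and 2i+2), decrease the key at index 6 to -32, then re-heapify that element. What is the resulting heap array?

set index 6 from -3 to -32 → [-20, -16, -12, 7, -15, -11, -32, 13, 19, 10, 14]
-32 < parent -12 at index 2, swap → [-20, -16, -32, 7, -15, -11, -12, 13, 19, 10, 14]
-32 < parent -20 at index 0, swap → [-32, -16, -20, 7, -15, -11, -12, 13, 19, 10, 14]

[-32, -16, -20, 7, -15, -11, -12, 13, 19, 10, 14]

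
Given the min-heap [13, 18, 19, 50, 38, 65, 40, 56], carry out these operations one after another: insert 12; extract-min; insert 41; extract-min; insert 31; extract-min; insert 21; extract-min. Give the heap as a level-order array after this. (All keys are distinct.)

[21, 31, 40, 38, 50, 65, 41, 56]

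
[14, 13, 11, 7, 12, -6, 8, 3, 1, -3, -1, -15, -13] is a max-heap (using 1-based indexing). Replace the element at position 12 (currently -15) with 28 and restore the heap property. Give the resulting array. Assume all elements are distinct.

set index 12 from -15 to 28 → [14, 13, 11, 7, 12, -6, 8, 3, 1, -3, -1, 28, -13]
28 > parent -6 at index 6, swap → [14, 13, 11, 7, 12, 28, 8, 3, 1, -3, -1, -6, -13]
28 > parent 11 at index 3, swap → [14, 13, 28, 7, 12, 11, 8, 3, 1, -3, -1, -6, -13]
28 > parent 14 at index 1, swap → [28, 13, 14, 7, 12, 11, 8, 3, 1, -3, -1, -6, -13]

[28, 13, 14, 7, 12, 11, 8, 3, 1, -3, -1, -6, -13]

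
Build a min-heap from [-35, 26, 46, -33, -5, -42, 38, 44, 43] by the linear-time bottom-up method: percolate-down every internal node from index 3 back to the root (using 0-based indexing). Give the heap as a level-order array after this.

[-42, -33, -35, 26, -5, 46, 38, 44, 43]

sift down from index 3: already satisfies heap property
sift down from index 2:
  46 vs smaller child -42 at index 5, swap → [-35, 26, -42, -33, -5, 46, 38, 44, 43]
sift down from index 1:
  26 vs smaller child -33 at index 3, swap → [-35, -33, -42, 26, -5, 46, 38, 44, 43]
sift down from index 0:
  -35 vs smaller child -42 at index 2, swap → [-42, -33, -35, 26, -5, 46, 38, 44, 43]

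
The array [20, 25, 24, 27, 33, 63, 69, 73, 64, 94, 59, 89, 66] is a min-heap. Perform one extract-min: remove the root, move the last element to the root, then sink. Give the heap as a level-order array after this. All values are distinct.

[24, 25, 63, 27, 33, 66, 69, 73, 64, 94, 59, 89]

remove root 20; move last element 66 to root → [66, 25, 24, 27, 33, 63, 69, 73, 64, 94, 59, 89]
66 vs smaller child 24 at index 2, swap → [24, 25, 66, 27, 33, 63, 69, 73, 64, 94, 59, 89]
66 vs smaller child 63 at index 5, swap → [24, 25, 63, 27, 33, 66, 69, 73, 64, 94, 59, 89]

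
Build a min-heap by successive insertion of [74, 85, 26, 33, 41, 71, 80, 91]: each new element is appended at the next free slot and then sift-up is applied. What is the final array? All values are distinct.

Insert 74:
  append 74 at index 0 → [74] (no swap needed)
Insert 85:
  append 85 at index 1 → [74, 85] (no swap needed)
Insert 26:
  append 26 at index 2 → [74, 85, 26]
  26 < parent 74 at index 0, swap → [26, 85, 74]
Insert 33:
  append 33 at index 3 → [26, 85, 74, 33]
  33 < parent 85 at index 1, swap → [26, 33, 74, 85]
Insert 41:
  append 41 at index 4 → [26, 33, 74, 85, 41] (no swap needed)
Insert 71:
  append 71 at index 5 → [26, 33, 74, 85, 41, 71]
  71 < parent 74 at index 2, swap → [26, 33, 71, 85, 41, 74]
Insert 80:
  append 80 at index 6 → [26, 33, 71, 85, 41, 74, 80] (no swap needed)
Insert 91:
  append 91 at index 7 → [26, 33, 71, 85, 41, 74, 80, 91] (no swap needed)

[26, 33, 71, 85, 41, 74, 80, 91]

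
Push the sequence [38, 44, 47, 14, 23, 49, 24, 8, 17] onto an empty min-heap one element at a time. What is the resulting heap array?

[8, 14, 24, 17, 38, 49, 47, 44, 23]

Insert 38:
  append 38 at index 0 → [38] (no swap needed)
Insert 44:
  append 44 at index 1 → [38, 44] (no swap needed)
Insert 47:
  append 47 at index 2 → [38, 44, 47] (no swap needed)
Insert 14:
  append 14 at index 3 → [38, 44, 47, 14]
  14 < parent 44 at index 1, swap → [38, 14, 47, 44]
  14 < parent 38 at index 0, swap → [14, 38, 47, 44]
Insert 23:
  append 23 at index 4 → [14, 38, 47, 44, 23]
  23 < parent 38 at index 1, swap → [14, 23, 47, 44, 38]
Insert 49:
  append 49 at index 5 → [14, 23, 47, 44, 38, 49] (no swap needed)
Insert 24:
  append 24 at index 6 → [14, 23, 47, 44, 38, 49, 24]
  24 < parent 47 at index 2, swap → [14, 23, 24, 44, 38, 49, 47]
Insert 8:
  append 8 at index 7 → [14, 23, 24, 44, 38, 49, 47, 8]
  8 < parent 44 at index 3, swap → [14, 23, 24, 8, 38, 49, 47, 44]
  8 < parent 23 at index 1, swap → [14, 8, 24, 23, 38, 49, 47, 44]
  8 < parent 14 at index 0, swap → [8, 14, 24, 23, 38, 49, 47, 44]
Insert 17:
  append 17 at index 8 → [8, 14, 24, 23, 38, 49, 47, 44, 17]
  17 < parent 23 at index 3, swap → [8, 14, 24, 17, 38, 49, 47, 44, 23]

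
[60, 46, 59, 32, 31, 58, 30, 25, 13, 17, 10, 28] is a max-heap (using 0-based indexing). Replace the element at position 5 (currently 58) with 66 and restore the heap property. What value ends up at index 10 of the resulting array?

set index 5 from 58 to 66 → [60, 46, 59, 32, 31, 66, 30, 25, 13, 17, 10, 28]
66 > parent 59 at index 2, swap → [60, 46, 66, 32, 31, 59, 30, 25, 13, 17, 10, 28]
66 > parent 60 at index 0, swap → [66, 46, 60, 32, 31, 59, 30, 25, 13, 17, 10, 28]
resulting array: [66, 46, 60, 32, 31, 59, 30, 25, 13, 17, 10, 28]

10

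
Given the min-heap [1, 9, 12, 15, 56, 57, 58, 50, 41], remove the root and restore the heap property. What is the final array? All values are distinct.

remove root 1; move last element 41 to root → [41, 9, 12, 15, 56, 57, 58, 50]
41 vs smaller child 9 at index 1, swap → [9, 41, 12, 15, 56, 57, 58, 50]
41 vs smaller child 15 at index 3, swap → [9, 15, 12, 41, 56, 57, 58, 50]

[9, 15, 12, 41, 56, 57, 58, 50]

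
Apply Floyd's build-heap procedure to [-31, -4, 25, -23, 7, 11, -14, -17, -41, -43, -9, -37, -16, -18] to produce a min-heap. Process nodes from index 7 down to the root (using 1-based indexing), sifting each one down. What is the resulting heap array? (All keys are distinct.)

sift down from index 7:
  -14 vs only child -18 at index 14, swap → [-31, -4, 25, -23, 7, 11, -18, -17, -41, -43, -9, -37, -16, -14]
sift down from index 6:
  11 vs smaller child -37 at index 12, swap → [-31, -4, 25, -23, 7, -37, -18, -17, -41, -43, -9, 11, -16, -14]
sift down from index 5:
  7 vs smaller child -43 at index 10, swap → [-31, -4, 25, -23, -43, -37, -18, -17, -41, 7, -9, 11, -16, -14]
sift down from index 4:
  -23 vs smaller child -41 at index 9, swap → [-31, -4, 25, -41, -43, -37, -18, -17, -23, 7, -9, 11, -16, -14]
sift down from index 3:
  25 vs smaller child -37 at index 6, swap → [-31, -4, -37, -41, -43, 25, -18, -17, -23, 7, -9, 11, -16, -14]
  25 vs smaller child -16 at index 13, swap → [-31, -4, -37, -41, -43, -16, -18, -17, -23, 7, -9, 11, 25, -14]
sift down from index 2:
  -4 vs smaller child -43 at index 5, swap → [-31, -43, -37, -41, -4, -16, -18, -17, -23, 7, -9, 11, 25, -14]
  -4 vs smaller child -9 at index 11, swap → [-31, -43, -37, -41, -9, -16, -18, -17, -23, 7, -4, 11, 25, -14]
sift down from index 1:
  -31 vs smaller child -43 at index 2, swap → [-43, -31, -37, -41, -9, -16, -18, -17, -23, 7, -4, 11, 25, -14]
  -31 vs smaller child -41 at index 4, swap → [-43, -41, -37, -31, -9, -16, -18, -17, -23, 7, -4, 11, 25, -14]

[-43, -41, -37, -31, -9, -16, -18, -17, -23, 7, -4, 11, 25, -14]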